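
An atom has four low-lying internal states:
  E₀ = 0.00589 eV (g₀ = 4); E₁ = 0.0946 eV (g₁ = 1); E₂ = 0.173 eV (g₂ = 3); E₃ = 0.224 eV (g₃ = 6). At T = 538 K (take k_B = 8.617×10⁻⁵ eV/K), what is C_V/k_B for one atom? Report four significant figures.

k_BT = 8.617×10⁻⁵ × 538 K = 0.0463595 eV.
Eᵢ/kT = 0.127051, 2.04057, 3.73171, 4.83180.
Z = Σ gᵢe^(−Eᵢ/kT) = 4·e^(−0.127051) + 1·e^(−2.04057) + 3·e^(−3.73171) + 6·e^(−4.83180) = 3.52276 + 0.129955 + 0.0718555 + 0.0478330 = 3.77240.
⟨E⟩ = 0.0148946 eV, ⟨E²⟩ = 0.00154698 eV².
C_V/k_B = (⟨E²⟩ − ⟨E⟩²)/(kT)² = (0.00154698 − 0.000221849)/0.00214920 = 0.6166.

0.6166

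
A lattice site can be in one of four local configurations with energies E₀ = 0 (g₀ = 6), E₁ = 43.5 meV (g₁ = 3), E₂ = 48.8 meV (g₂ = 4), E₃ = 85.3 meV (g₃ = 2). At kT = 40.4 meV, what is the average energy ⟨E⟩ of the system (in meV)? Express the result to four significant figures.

Eᵢ/kT = 0, 1.07673, 1.20792, 2.11139.
Z = Σ gᵢe^(−Eᵢ/kT) = 6·e^(−0) + 3·e^(−1.07673) + 4·e^(−1.20792) + 2·e^(−2.11139) = 6.00000 + 1.02212 + 1.19527 + 0.242139 = 8.45953.
⟨E⟩ = Σ Eᵢ gᵢe^(−Eᵢ/kT) / Z = (0·6.00000 + 43.5·1.02212 + 48.8·1.19527 + 85.3·0.242139) / 8.45953 = 14.59 meV.

14.59 meV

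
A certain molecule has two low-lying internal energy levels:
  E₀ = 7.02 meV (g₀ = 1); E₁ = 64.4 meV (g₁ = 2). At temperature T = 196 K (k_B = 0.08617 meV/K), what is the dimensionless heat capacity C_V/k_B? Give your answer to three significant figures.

k_BT = 0.08617 × 196 K = 16.889 meV.
Eᵢ/kT = 0.41566, 3.8131.
Z = Σ gᵢe^(−Eᵢ/kT) = 1·e^(−0.41566) + 2·e^(−3.8131) = 0.65990 + 0.044159 = 0.70406.
⟨E⟩ = 10.619 meV, ⟨E²⟩ = 306.31 meV².
C_V/k_B = (⟨E²⟩ − ⟨E⟩²)/(kT)² = (306.31 − 112.76)/285.24 = 0.679.

0.679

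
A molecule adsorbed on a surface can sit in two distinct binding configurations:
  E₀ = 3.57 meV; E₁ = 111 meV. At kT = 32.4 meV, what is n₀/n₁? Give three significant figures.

27.5

n₀/n₁ = exp[−(E₀−E₁)/kT] = exp(−(-107.43 meV)/(32.4 meV)) = exp(3.3157) = 27.5.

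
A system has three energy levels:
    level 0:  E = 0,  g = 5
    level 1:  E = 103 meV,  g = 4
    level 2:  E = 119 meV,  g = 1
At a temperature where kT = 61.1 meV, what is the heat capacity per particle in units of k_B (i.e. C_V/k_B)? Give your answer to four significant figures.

Eᵢ/kT = 0, 1.68576, 1.94763.
Z = Σ gᵢe^(−Eᵢ/kT) = 5·e^(−0) + 4·e^(−1.68576) + 1·e^(−1.94763) = 5.00000 + 0.741214 + 0.142612 = 5.88383.
⟨E⟩ = 15.8597 meV, ⟨E²⟩ = 1679.70 meV².
C_V/k_B = (⟨E²⟩ − ⟨E⟩²)/(kT)² = (1679.70 − 251.530)/3733.21 = 0.3826.

0.3826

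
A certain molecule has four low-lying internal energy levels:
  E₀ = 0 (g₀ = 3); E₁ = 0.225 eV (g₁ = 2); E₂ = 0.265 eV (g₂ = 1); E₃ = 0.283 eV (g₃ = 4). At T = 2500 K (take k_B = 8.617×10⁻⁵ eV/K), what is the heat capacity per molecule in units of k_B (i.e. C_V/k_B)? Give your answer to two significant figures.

k_BT = 8.617×10⁻⁵ × 2500 K = 0.2154 eV.
Eᵢ/kT = 0, 1.045, 1.230, 1.314.
Z = Σ gᵢe^(−Eᵢ/kT) = 3·e^(−0) + 2·e^(−1.045) + 1·e^(−1.230) + 4·e^(−1.314) = 3.000 + 0.7034 + 0.2923 + 1.075 = 5.071.
⟨E⟩ = 0.1065 eV, ⟨E²⟩ = 0.02805 eV².
C_V/k_B = (⟨E²⟩ − ⟨E⟩²)/(kT)² = (0.02805 − 0.01134)/0.04640 = 0.36.

0.36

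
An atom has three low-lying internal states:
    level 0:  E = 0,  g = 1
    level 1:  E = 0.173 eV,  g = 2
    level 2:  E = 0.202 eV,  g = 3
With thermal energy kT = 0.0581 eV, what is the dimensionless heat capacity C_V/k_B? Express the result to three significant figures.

1.42

Eᵢ/kT = 0, 2.9776, 3.4768.
Z = Σ gᵢe^(−Eᵢ/kT) = 1·e^(−0) + 2·e^(−2.9776) + 3·e^(−3.4768) = 1.0000 + 0.10183 + 0.092718 = 1.1945.
⟨E⟩ = 0.030427 eV, ⟨E²⟩ = 0.0057187 eV².
C_V/k_B = (⟨E²⟩ − ⟨E⟩²)/(kT)² = (0.0057187 − 0.00092580)/0.0033756 = 1.42.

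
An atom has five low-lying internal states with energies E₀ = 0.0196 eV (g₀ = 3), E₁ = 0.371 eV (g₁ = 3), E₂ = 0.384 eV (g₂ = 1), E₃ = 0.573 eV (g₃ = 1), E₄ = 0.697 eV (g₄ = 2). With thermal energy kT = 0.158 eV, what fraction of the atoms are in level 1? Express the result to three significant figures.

0.0932

Eᵢ/kT = 0.12405, 2.3481, 2.4304, 3.6266, 4.4114.
Z = Σ gᵢe^(−Eᵢ/kT) = 3·e^(−0.12405) + 3·e^(−2.3481) + 1·e^(−2.4304) + 1·e^(−3.6266) + 2·e^(−4.4114) = 2.6500 + 0.28665 + 0.088002 + 0.026606 + 0.024276 = 3.0755.
P₁ = g₁ e^(−E₁/kT) / Z = 0.28665/3.0755 = 0.0932.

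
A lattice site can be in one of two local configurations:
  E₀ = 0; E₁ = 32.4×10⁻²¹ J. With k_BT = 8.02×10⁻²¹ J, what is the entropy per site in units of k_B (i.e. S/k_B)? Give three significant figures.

0.0873

Eᵢ/kT = 0, 4.0399.
Z = Σ e^(−Eᵢ/kT) = e^(−0) + e^(−4.0399) = 1.0000 + 0.017599 = 1.0176.
⟨E⟩ = Σ EᵢPᵢ = 0.56035 ×10⁻²¹ J.
S/k_B = ln Z + ⟨E⟩/kT = ln(1.0176) + 0.56035/8.02 = 0.017447 + 0.069869 = 0.0873.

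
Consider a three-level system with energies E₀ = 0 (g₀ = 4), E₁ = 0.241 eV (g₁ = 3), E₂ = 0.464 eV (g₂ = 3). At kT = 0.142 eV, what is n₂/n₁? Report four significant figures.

0.2080

n₂/n₁ = (g₂/g₁) exp[−(E₂−E₁)/kT] = (3/3) × exp(−(0.223 eV)/(0.142 eV)) = (3/3) × exp(-1.57042) = 0.2080.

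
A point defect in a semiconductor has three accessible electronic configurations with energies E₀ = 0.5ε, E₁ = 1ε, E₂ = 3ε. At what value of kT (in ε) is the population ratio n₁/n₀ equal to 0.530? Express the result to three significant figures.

0.788 ε

n₁/n₀ = exp[−(E₁−E₀)/kT] = 0.530.
⇒ (E₁−E₀)/kT = ln(1/0.530) = ln(1.8868) = 0.63488.
kT = 0.5ε / 0.63488 = 0.788 ε.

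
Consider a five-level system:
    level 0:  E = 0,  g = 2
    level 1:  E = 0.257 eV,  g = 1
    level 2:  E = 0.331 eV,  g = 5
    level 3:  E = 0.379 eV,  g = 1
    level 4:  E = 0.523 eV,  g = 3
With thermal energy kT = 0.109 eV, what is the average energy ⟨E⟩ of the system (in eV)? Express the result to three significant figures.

0.0537 eV

Eᵢ/kT = 0, 2.3578, 3.0367, 3.4771, 4.7982.
Z = Σ gᵢe^(−Eᵢ/kT) = 2·e^(−0) + 1·e^(−2.3578) + 5·e^(−3.0367) + 1·e^(−3.4771) + 3·e^(−4.7982) = 2.0000 + 0.094628 + 0.23997 + 0.030897 + 0.024734 = 2.3902.
⟨E⟩ = Σ Eᵢ gᵢe^(−Eᵢ/kT) / Z = (0·2.0000 + 0.257·0.094628 + 0.331·0.23997 + 0.379·0.030897 + 0.523·0.024734) / 2.3902 = 0.0537 eV.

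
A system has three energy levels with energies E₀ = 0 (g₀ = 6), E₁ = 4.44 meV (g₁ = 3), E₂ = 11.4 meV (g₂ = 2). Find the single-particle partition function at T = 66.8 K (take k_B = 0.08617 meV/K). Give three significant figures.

Z = 7.66

k_BT = 0.08617 × 66.8 K = 5.7562 meV.
Eᵢ/kT = 0, 0.77134, 1.9805.
Z = Σ gᵢe^(−Eᵢ/kT) = 6·e^(−0) + 3·e^(−0.77134) + 2·e^(−1.9805) = 6.0000 + 1.3872 + 0.27600 = 7.6632.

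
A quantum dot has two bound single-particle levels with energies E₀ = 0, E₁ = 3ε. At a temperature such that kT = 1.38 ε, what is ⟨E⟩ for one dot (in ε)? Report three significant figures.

Eᵢ/kT = 0, 2.1739.
Z = Σ e^(−Eᵢ/kT) = e^(−0) + e^(−2.1739) = 1.0000 + 0.11373 = 1.1137.
⟨E⟩ = Σ Eᵢ e^(−Eᵢ/kT) / Z = (0·1.0000 + 3·0.11373) / 1.1137 = 0.306 ε.

0.306 ε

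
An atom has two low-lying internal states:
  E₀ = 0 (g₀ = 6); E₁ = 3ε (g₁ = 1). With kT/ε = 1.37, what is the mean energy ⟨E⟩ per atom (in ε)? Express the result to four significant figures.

0.05495 ε

Eᵢ/kT = 0, 2.18978.
Z = Σ gᵢe^(−Eᵢ/kT) = 6·e^(−0) + 1·e^(−2.18978) = 6.00000 + 0.111941 = 6.11194.
⟨E⟩ = Σ Eᵢ gᵢe^(−Eᵢ/kT) / Z = (0·6.00000 + 3·0.111941) / 6.11194 = 0.05495 ε.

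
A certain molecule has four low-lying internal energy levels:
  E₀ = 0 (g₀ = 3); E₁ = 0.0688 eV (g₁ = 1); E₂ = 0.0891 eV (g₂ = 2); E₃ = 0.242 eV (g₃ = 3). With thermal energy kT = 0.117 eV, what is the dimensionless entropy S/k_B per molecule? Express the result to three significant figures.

Eᵢ/kT = 0, 0.58803, 0.76154, 2.0684.
Z = Σ gᵢe^(−Eᵢ/kT) = 3·e^(−0) + 1·e^(−0.58803) + 2·e^(−0.76154) + 3·e^(−2.0684) = 3.0000 + 0.55542 + 0.93389 + 0.37916 = 4.8685.
⟨E⟩ = Σ EᵢPᵢ = 0.043787 eV.
S/k_B = ln Z + ⟨E⟩/kT = ln(4.8685) + 0.043787/0.117 = 1.5828 + 0.37425 = 1.96.

1.96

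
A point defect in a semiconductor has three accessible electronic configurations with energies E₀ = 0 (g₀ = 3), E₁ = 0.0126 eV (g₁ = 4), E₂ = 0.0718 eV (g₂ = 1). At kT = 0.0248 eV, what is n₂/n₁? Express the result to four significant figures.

0.02297

n₂/n₁ = (g₂/g₁) exp[−(E₂−E₁)/kT] = (1/4) × exp(−(0.0592 eV)/(0.0248 eV)) = (1/4) × exp(-2.38710) = 0.02297.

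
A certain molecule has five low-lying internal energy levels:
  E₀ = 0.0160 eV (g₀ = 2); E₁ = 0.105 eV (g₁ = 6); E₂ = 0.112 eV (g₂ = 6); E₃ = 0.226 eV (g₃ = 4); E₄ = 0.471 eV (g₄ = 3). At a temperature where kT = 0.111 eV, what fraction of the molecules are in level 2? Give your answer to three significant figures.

0.321

Eᵢ/kT = 0.14414, 0.94595, 1.0090, 2.0360, 4.2432.
Z = Σ gᵢe^(−Eᵢ/kT) = 2·e^(−0.14414) + 6·e^(−0.94595) + 6·e^(−1.0090) + 4·e^(−2.0360) + 3·e^(−4.2432) = 1.7315 + 2.3299 + 2.1875 + 0.52220 + 0.043085 = 6.8142.
P₂ = g₂ e^(−E₂/kT) / Z = 2.1875/6.8142 = 0.321.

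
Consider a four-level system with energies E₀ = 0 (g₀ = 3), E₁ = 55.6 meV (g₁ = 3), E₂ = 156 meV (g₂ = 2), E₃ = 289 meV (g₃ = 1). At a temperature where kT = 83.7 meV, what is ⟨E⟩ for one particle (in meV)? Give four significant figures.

Eᵢ/kT = 0, 0.664277, 1.86380, 3.45281.
Z = Σ gᵢe^(−Eᵢ/kT) = 3·e^(−0) + 3·e^(−0.664277) + 2·e^(−1.86380) + 1·e^(−3.45281) = 3.00000 + 1.54394 + 0.310164 + 0.0316566 = 4.88576.
⟨E⟩ = Σ Eᵢ gᵢe^(−Eᵢ/kT) / Z = (0·3.00000 + 55.6·1.54394 + 156·0.310164 + 289·0.0316566) / 4.88576 = 29.35 meV.

29.35 meV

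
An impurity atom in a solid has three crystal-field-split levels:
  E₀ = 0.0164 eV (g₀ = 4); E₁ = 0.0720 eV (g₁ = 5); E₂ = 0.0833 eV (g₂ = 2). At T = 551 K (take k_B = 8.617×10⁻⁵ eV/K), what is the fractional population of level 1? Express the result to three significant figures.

k_BT = 8.617×10⁻⁵ × 551 K = 0.047480 eV.
Eᵢ/kT = 0.34541, 1.5164, 1.7544.
Z = Σ gᵢe^(−Eᵢ/kT) = 4·e^(−0.34541) + 5·e^(−1.5164) + 2·e^(−1.7544) = 2.8317 + 1.0975 + 0.34602 = 4.2752.
P₁ = g₁ e^(−E₁/kT) / Z = 1.0975/4.2752 = 0.257.

0.257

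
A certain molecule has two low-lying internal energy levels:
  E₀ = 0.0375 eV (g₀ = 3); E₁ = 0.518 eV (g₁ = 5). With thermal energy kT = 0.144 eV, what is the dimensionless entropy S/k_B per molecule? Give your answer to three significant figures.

1.34

Eᵢ/kT = 0.26042, 3.5972.
Z = Σ gᵢe^(−Eᵢ/kT) = 3·e^(−0.26042) + 5·e^(−3.5972) = 2.3122 + 0.13700 = 2.4492.
⟨E⟩ = Σ EᵢPᵢ = 0.064378 eV.
S/k_B = ln Z + ⟨E⟩/kT = ln(2.4492) + 0.064378/0.144 = 0.89576 + 0.44707 = 1.34.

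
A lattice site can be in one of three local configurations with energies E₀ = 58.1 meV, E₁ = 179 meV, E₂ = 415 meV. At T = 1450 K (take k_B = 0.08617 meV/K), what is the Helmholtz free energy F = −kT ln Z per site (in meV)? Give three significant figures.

k_BT = 0.08617 × 1450 K = 124.95 meV.
Eᵢ/kT = 0.46499, 1.4326, 3.3213.
Z = Σ e^(−Eᵢ/kT) = e^(−0.46499) + e^(−1.4326) + e^(−3.3213) = 0.62814 + 0.23869 + 0.036106 = 0.90294.
F = −kT ln Z = −124.95 × ln(0.90294) = −124.95 × -0.10210 = 12.8 meV.

12.8 meV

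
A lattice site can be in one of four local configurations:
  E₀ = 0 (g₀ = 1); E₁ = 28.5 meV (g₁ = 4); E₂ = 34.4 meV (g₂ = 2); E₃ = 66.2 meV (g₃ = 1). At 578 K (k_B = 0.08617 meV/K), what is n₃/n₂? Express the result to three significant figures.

k_BT = 0.08617 × 578 K = 49.806 meV.
n₃/n₂ = (g₃/g₂) exp[−(E₃−E₂)/kT] = (1/2) × exp(−(31.8 meV)/(49.806 meV)) = (1/2) × exp(-0.63848) = 0.264.

0.264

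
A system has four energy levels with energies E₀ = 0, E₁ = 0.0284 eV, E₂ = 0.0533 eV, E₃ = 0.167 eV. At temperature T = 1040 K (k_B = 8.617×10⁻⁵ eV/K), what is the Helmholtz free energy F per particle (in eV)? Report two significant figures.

k_BT = 8.617×10⁻⁵ × 1040 K = 0.08962 eV.
Eᵢ/kT = 0, 0.3169, 0.5947, 1.863.
Z = Σ e^(−Eᵢ/kT) = e^(−0) + e^(−0.3169) + e^(−0.5947) + e^(−1.863) = 1.000 + 0.7284 + 0.5517 + 0.1552 = 2.435.
F = −kT ln Z = −0.08962 × ln(2.435) = −0.08962 × 0.8899 = -0.080 eV.

-0.080 eV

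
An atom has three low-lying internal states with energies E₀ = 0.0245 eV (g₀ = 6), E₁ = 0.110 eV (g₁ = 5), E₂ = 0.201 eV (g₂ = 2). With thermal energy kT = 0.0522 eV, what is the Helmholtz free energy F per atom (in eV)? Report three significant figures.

-0.0774 eV

Eᵢ/kT = 0.46935, 2.1073, 3.8506.
Z = Σ gᵢe^(−Eᵢ/kT) = 6·e^(−0.46935) + 5·e^(−2.1073) + 2·e^(−3.8506) = 3.7525 + 0.60783 + 0.042534 = 4.4029.
F = −kT ln Z = −0.0522 × ln(4.4029) = −0.0522 × 1.4823 = -0.0774 eV.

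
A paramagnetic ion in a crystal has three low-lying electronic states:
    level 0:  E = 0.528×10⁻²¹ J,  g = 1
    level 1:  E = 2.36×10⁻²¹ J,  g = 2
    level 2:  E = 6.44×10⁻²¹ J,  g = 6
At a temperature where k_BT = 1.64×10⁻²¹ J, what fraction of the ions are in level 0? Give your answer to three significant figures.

0.550

Eᵢ/kT = 0.32195, 1.4390, 3.9268.
Z = Σ gᵢe^(−Eᵢ/kT) = 1·e^(−0.32195) + 2·e^(−1.4390) + 6·e^(−3.9268) = 0.72473 + 0.47433 + 0.11824 = 1.3173.
P₀ = g₀ e^(−E₀/kT) / Z = 0.72473/1.3173 = 0.550.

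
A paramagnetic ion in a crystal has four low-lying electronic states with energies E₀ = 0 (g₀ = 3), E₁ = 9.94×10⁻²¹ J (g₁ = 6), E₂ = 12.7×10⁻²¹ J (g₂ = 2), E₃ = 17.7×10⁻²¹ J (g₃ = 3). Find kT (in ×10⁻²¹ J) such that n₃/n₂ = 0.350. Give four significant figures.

n₃/n₂ = (g₃/g₂) exp[−(E₃−E₂)/kT] = 0.350.
⇒ (E₃−E₂)/kT = ln((3/2)/0.350) = ln(4.28571) = 1.45529.
kT = 5.0 ×10⁻²¹ J / 1.45529 = 3.436 ×10⁻²¹ J.

3.436 ×10⁻²¹ J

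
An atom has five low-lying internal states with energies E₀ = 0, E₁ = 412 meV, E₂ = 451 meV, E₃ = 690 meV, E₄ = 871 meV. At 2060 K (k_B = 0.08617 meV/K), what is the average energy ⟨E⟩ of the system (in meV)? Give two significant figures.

80 meV

k_BT = 0.08617 × 2060 K = 177.5 meV.
Eᵢ/kT = 0, 2.321, 2.541, 3.887, 4.907.
Z = Σ e^(−Eᵢ/kT) = e^(−0) + e^(−2.321) + e^(−2.541) + e^(−3.887) + e^(−4.907) = 1.000 + 0.09818 + 0.07879 + 0.02051 + 0.007395 = 1.205.
⟨E⟩ = Σ Eᵢ e^(−Eᵢ/kT) / Z = (0·1.000 + 412·0.09818 + 451·0.07879 + 690·0.02051 + 871·0.007395) / 1.205 = 80 meV.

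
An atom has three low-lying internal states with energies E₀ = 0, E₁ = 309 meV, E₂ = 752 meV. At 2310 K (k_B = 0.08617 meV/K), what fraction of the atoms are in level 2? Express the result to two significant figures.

k_BT = 0.08617 × 2310 K = 199.1 meV.
Eᵢ/kT = 0, 1.552, 3.777.
Z = Σ e^(−Eᵢ/kT) = e^(−0) + e^(−1.552) + e^(−3.777) = 1.000 + 0.2118 + 0.02289 = 1.235.
P₂ = e^(−E₂/kT) / Z = 0.02289/1.235 = 0.019.

0.019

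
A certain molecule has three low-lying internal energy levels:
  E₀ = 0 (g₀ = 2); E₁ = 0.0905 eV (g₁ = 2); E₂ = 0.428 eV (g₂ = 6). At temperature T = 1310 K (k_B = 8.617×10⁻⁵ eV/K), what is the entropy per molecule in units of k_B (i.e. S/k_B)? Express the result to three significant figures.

k_BT = 8.617×10⁻⁵ × 1310 K = 0.11288 eV.
Eᵢ/kT = 0, 0.80174, 3.7916.
Z = Σ gᵢe^(−Eᵢ/kT) = 2·e^(−0) + 2·e^(−0.80174) + 6·e^(−3.7916) = 2.0000 + 0.89710 + 0.13536 = 3.0325.
⟨E⟩ = Σ EᵢPᵢ = 0.045877 eV.
S/k_B = ln Z + ⟨E⟩/kT = ln(3.0325) + 0.045877/0.11288 = 1.1094 + 0.40642 = 1.52.

1.52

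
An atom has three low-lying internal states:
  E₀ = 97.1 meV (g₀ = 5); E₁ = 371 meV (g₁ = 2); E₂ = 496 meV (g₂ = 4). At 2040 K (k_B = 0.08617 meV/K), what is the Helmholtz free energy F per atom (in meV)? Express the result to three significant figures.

-213 meV

k_BT = 0.08617 × 2040 K = 175.79 meV.
Eᵢ/kT = 0.55236, 2.1105, 2.8215.
Z = Σ gᵢe^(−Eᵢ/kT) = 5·e^(−0.55236) + 2·e^(−2.1105) + 4·e^(−2.8215) = 2.8779 + 0.24235 + 0.23807 = 3.3583.
F = −kT ln Z = −175.79 × ln(3.3583) = −175.79 × 1.2114 = -213 meV.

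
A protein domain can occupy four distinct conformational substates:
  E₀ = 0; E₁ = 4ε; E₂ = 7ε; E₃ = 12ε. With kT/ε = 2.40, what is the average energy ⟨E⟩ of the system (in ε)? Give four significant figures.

0.9723 ε

Eᵢ/kT = 0, 1.66667, 2.91667, 5.00000.
Z = Σ e^(−Eᵢ/kT) = e^(−0) + e^(−1.66667) + e^(−2.91667) + e^(−5.00000) = 1.00000 + 0.188875 + 0.0541136 + 0.00673795 = 1.24973.
⟨E⟩ = Σ Eᵢ e^(−Eᵢ/kT) / Z = (0·1.00000 + 4·0.188875 + 7·0.0541136 + 12·0.00673795) / 1.24973 = 0.9723 ε.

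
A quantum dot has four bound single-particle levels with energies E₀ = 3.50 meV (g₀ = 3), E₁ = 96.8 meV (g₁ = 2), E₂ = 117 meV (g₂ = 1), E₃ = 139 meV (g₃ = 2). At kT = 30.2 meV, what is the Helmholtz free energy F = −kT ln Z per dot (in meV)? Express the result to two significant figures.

Eᵢ/kT = 0.1159, 3.205, 3.874, 4.603.
Z = Σ gᵢe^(−Eᵢ/kT) = 3·e^(−0.1159) + 2·e^(−3.205) + 1·e^(−3.874) + 2·e^(−4.603) = 2.672 + 0.08112 + 0.02078 + 0.02004 = 2.794.
F = −kT ln Z = −30.2 × ln(2.794) = −30.2 × 1.027 = -31 meV.

-31 meV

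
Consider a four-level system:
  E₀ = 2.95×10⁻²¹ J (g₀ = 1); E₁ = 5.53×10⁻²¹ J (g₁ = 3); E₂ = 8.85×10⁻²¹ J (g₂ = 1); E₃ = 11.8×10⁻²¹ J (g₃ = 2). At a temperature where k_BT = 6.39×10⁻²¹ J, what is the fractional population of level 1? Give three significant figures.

0.514

Eᵢ/kT = 0.46166, 0.86541, 1.3850, 1.8466.
Z = Σ gᵢe^(−Eᵢ/kT) = 1·e^(−0.46166) + 3·e^(−0.86541) + 1·e^(−1.3850) + 2·e^(−1.8466) = 0.63024 + 1.2626 + 0.25032 + 0.31555 = 2.4587.
P₁ = g₁ e^(−E₁/kT) / Z = 1.2626/2.4587 = 0.514.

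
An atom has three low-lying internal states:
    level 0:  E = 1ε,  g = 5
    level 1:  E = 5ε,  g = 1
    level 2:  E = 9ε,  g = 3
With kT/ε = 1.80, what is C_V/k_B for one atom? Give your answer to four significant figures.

0.2334

Eᵢ/kT = 0.555556, 2.77778, 5.00000.
Z = Σ gᵢe^(−Eᵢ/kT) = 5·e^(−0.555556) + 1·e^(−2.77778) + 3·e^(−5.00000) = 2.86877 + 0.0621764 + 0.0202138 = 2.95116.
⟨E⟩ = 1.13907 ε, ⟨E²⟩ = 2.05360 ε².
C_V/k_B = (⟨E²⟩ − ⟨E⟩²)/(kT)² = (2.05360 − 1.29748)/3.24000 = 0.2334.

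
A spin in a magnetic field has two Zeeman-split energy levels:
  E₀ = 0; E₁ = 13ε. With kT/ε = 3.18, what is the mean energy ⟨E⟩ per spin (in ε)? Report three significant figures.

0.214 ε

Eᵢ/kT = 0, 4.0881.
Z = Σ e^(−Eᵢ/kT) = e^(−0) + e^(−4.0881) = 1.0000 + 0.016771 = 1.0168.
⟨E⟩ = Σ Eᵢ e^(−Eᵢ/kT) / Z = (0·1.0000 + 13·0.016771) / 1.0168 = 0.214 ε.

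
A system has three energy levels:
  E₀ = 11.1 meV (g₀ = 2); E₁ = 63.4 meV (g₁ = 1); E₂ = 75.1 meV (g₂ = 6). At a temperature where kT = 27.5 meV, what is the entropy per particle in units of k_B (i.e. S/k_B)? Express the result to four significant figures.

Eᵢ/kT = 0.403636, 2.30545, 2.73091.
Z = Σ gᵢe^(−Eᵢ/kT) = 2·e^(−0.403636) + 1·e^(−2.30545) + 6·e^(−2.73091) = 1.33577 + 0.0997139 + 0.390960 = 1.82644.
⟨E⟩ = Σ EᵢPᵢ = 27.6549 meV.
S/k_B = ln Z + ⟨E⟩/kT = ln(1.82644) + 27.6549/27.5 = 0.602369 + 1.00563 = 1.608.

1.608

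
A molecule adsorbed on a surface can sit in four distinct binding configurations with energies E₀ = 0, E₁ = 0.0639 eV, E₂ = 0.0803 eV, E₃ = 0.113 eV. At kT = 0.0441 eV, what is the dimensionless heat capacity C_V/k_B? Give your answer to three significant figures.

0.723

Eᵢ/kT = 0, 1.4490, 1.8209, 2.5624.
Z = Σ e^(−Eᵢ/kT) = e^(−0) + e^(−1.4490) + e^(−1.8209) + e^(−2.5624) = 1.0000 + 0.23480 + 0.16188 + 0.077119 = 1.4738.
⟨E⟩ = 0.024913 eV, ⟨E²⟩ = 0.0020269 eV².
C_V/k_B = (⟨E²⟩ − ⟨E⟩²)/(kT)² = (0.0020269 − 0.00062066)/0.0019448 = 0.723.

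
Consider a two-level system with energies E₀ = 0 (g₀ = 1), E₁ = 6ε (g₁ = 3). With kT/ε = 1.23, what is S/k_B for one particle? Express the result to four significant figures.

Eᵢ/kT = 0, 4.87805.
Z = Σ gᵢe^(−Eᵢ/kT) = 1·e^(−0) + 3·e^(−4.87805) = 1.00000 + 0.0228355 = 1.02284.
⟨E⟩ = Σ EᵢPᵢ = 0.133954 ε.
S/k_B = ln Z + ⟨E⟩/kT = ln(1.02284) + 0.133954/1.23 = 0.0225831 + 0.108906 = 0.1315.

0.1315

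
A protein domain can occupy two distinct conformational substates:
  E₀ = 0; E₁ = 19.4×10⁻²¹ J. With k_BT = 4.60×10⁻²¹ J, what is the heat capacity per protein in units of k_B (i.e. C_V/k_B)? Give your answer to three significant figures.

Eᵢ/kT = 0, 4.2174.
Z = Σ e^(−Eᵢ/kT) = e^(−0) + e^(−4.2174) = 1.0000 + 0.014737 = 1.0147.
⟨E⟩ = 0.28176, ⟨E²⟩ = 5.4661.
C_V/k_B = (⟨E²⟩ − ⟨E⟩²)/(kT)² = (5.4661 − 0.079389)/21.160 = 0.255.

0.255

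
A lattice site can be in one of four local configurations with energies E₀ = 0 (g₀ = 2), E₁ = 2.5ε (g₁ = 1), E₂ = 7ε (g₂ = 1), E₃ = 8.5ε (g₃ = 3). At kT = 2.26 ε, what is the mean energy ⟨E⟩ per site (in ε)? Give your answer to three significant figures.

0.710 ε

Eᵢ/kT = 0, 1.1062, 3.0973, 3.7611.
Z = Σ gᵢe^(−Eᵢ/kT) = 2·e^(−0) + 1·e^(−1.1062) + 1·e^(−3.0973) + 3·e^(−3.7611) = 2.0000 + 0.33081 + 0.045171 + 0.069774 = 2.4458.
⟨E⟩ = Σ Eᵢ gᵢe^(−Eᵢ/kT) / Z = (0·2.0000 + 2.5·0.33081 + 7·0.045171 + 8.5·0.069774) / 2.4458 = 0.710 ε.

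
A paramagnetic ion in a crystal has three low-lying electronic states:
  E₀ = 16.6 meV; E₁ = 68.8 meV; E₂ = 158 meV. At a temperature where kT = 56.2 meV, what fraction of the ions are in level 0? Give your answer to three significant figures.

Eᵢ/kT = 0.29537, 1.2242, 2.8114.
Z = Σ e^(−Eᵢ/kT) = e^(−0.29537) + e^(−1.2242) + e^(−2.8114) = 0.74426 + 0.29399 + 0.060121 = 1.0984.
P₀ = e^(−E₀/kT) / Z = 0.74426/1.0984 = 0.678.

0.678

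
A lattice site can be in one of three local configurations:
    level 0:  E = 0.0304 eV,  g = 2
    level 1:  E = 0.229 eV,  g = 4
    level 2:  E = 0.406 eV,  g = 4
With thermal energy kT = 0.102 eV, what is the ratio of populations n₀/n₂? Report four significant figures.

19.87

n₀/n₂ = (g₀/g₂) exp[−(E₀−E₂)/kT] = (2/4) × exp(−(-0.3756 eV)/(0.102 eV)) = (2/4) × exp(3.68235) = 19.87.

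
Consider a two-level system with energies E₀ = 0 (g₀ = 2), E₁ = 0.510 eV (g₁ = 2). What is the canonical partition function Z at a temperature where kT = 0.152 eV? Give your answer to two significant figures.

Z = 2.1

Eᵢ/kT = 0, 3.355.
Z = Σ gᵢe^(−Eᵢ/kT) = 2·e^(−0) + 2·e^(−3.355) = 2.000 + 0.06982 = 2.070.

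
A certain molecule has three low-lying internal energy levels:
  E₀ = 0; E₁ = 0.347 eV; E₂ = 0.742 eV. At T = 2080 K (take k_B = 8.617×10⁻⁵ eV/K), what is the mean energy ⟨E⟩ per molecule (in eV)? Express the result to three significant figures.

0.0533 eV

k_BT = 8.617×10⁻⁵ × 2080 K = 0.17923 eV.
Eᵢ/kT = 0, 1.9361, 4.1399.
Z = Σ e^(−Eᵢ/kT) = e^(−0) + e^(−1.9361) + e^(−4.1399) = 1.0000 + 0.14427 + 0.015924 = 1.1602.
⟨E⟩ = Σ Eᵢ e^(−Eᵢ/kT) / Z = (0·1.0000 + 0.347·0.14427 + 0.742·0.015924) / 1.1602 = 0.0533 eV.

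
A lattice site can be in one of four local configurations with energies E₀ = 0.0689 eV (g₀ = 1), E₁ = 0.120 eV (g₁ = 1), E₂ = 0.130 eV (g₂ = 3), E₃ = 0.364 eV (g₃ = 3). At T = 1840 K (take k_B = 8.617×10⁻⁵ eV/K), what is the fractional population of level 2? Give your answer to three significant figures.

k_BT = 8.617×10⁻⁵ × 1840 K = 0.15855 eV.
Eᵢ/kT = 0.43456, 0.75686, 0.81993, 2.2958.
Z = Σ gᵢe^(−Eᵢ/kT) = 1·e^(−0.43456) + 1·e^(−0.75686) + 3·e^(−0.81993) + 3·e^(−2.2958) = 0.64755 + 0.46914 + 1.3214 + 0.30204 = 2.7401.
P₂ = g₂ e^(−E₂/kT) / Z = 1.3214/2.7401 = 0.482.

0.482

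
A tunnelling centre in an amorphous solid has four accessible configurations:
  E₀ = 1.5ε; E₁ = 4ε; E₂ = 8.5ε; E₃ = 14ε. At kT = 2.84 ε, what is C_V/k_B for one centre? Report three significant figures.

Eᵢ/kT = 0.52817, 1.4085, 2.9930, 4.9296.
Z = Σ e^(−Eᵢ/kT) = e^(−0.52817) + e^(−1.4085) + e^(−2.9930) + e^(−4.9296) = 0.58968 + 0.24451 + 0.050137 + 0.0072294 = 0.89156.
⟨E⟩ = 2.6806 ε, ⟨E²⟩ = 11.528 ε².
C_V/k_B = (⟨E²⟩ − ⟨E⟩²)/(kT)² = (11.528 − 7.1856)/8.0656 = 0.538.

0.538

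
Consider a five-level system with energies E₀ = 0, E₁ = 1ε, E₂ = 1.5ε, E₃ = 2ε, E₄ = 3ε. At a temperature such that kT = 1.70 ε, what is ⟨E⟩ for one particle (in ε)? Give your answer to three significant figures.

Eᵢ/kT = 0, 0.58824, 0.88235, 1.1765, 1.7647.
Z = Σ e^(−Eᵢ/kT) = e^(−0) + e^(−0.58824) + e^(−0.88235) + e^(−1.1765) + e^(−1.7647) = 1.0000 + 0.55530 + 0.41381 + 0.30836 + 0.17124 = 2.4487.
⟨E⟩ = Σ Eᵢ e^(−Eᵢ/kT) / Z = (0·1.0000 + 1·0.55530 + 1.5·0.41381 + 2·0.30836 + 3·0.17124) / 2.4487 = 0.942 ε.

0.942 ε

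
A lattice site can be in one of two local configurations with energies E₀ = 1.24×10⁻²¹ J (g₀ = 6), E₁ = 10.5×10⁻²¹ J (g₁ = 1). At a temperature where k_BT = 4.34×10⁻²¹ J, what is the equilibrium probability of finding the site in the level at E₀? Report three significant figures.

0.981

Eᵢ/kT = 0.28571, 2.4194.
Z = Σ gᵢe^(−Eᵢ/kT) = 6·e^(−0.28571) + 1·e^(−2.4194) = 4.5089 + 0.088975 = 4.5979.
P₀ = g₀ e^(−E₀/kT) / Z = 4.5089/4.5979 = 0.981.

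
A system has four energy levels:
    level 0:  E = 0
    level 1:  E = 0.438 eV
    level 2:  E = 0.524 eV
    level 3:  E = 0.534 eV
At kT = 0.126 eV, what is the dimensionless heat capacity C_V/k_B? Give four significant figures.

Eᵢ/kT = 0, 3.47619, 4.15873, 4.23810.
Z = Σ e^(−Eᵢ/kT) = e^(−0) + e^(−3.47619) + e^(−4.15873) + e^(−4.23810) = 1.00000 + 0.0309250 + 0.0156274 + 0.0144350 = 1.06099.
⟨E⟩ = 0.0277497 eV, ⟨E²⟩ = 0.0135156 eV².
C_V/k_B = (⟨E²⟩ − ⟨E⟩²)/(kT)² = (0.0135156 − 0.000770046)/0.0158760 = 0.8028.

0.8028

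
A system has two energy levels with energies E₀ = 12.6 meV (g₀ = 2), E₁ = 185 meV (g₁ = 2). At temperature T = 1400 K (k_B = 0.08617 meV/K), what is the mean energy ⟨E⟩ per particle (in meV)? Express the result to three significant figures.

45.9 meV

k_BT = 0.08617 × 1400 K = 120.64 meV.
Eᵢ/kT = 0.10444, 1.5335.
Z = Σ gᵢe^(−Eᵢ/kT) = 2·e^(−0.10444) + 2·e^(−1.5335) = 1.8017 + 0.43156 = 2.2333.
⟨E⟩ = Σ Eᵢ gᵢe^(−Eᵢ/kT) / Z = (12.6·1.8017 + 185·0.43156) / 2.2333 = 45.9 meV.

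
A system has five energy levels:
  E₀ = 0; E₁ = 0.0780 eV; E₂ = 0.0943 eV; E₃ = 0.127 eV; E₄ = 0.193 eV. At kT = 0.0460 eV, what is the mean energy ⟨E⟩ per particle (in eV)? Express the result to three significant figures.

Eᵢ/kT = 0, 1.6957, 2.0500, 2.7609, 4.1957.
Z = Σ e^(−Eᵢ/kT) = e^(−0) + e^(−1.6957) + e^(−2.0500) + e^(−2.7609) + e^(−4.1957) = 1.0000 + 0.18347 + 0.12873 + 0.063235 + 0.015060 = 1.3905.
⟨E⟩ = Σ Eᵢ e^(−Eᵢ/kT) / Z = (0·1.0000 + 0.0780·0.18347 + 0.0943·0.12873 + 0.127·0.063235 + 0.193·0.015060) / 1.3905 = 0.0269 eV.

0.0269 eV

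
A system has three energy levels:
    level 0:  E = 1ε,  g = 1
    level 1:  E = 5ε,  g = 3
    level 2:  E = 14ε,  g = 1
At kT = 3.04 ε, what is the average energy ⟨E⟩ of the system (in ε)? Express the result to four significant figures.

2.869 ε

Eᵢ/kT = 0.328947, 1.64474, 4.60526.
Z = Σ gᵢe^(−Eᵢ/kT) = 1·e^(−0.328947) + 3·e^(−1.64474) + 1·e^(−4.60526) = 0.719681 + 0.579188 + 0.00999910 = 1.30887.
⟨E⟩ = Σ Eᵢ gᵢe^(−Eᵢ/kT) / Z = (1·0.719681 + 5·0.579188 + 14·0.00999910) / 1.30887 = 2.869 ε.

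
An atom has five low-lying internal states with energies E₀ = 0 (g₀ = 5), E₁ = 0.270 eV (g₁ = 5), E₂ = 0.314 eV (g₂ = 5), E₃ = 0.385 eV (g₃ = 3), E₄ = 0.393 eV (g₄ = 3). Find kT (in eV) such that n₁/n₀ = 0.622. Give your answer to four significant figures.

n₁/n₀ = (g₁/g₀) exp[−(E₁−E₀)/kT] = 0.622.
⇒ (E₁−E₀)/kT = ln((5/5)/0.622) = ln(1.60772) = 0.474817.
kT = 0.270 eV / 0.474817 = 0.5686 eV.

0.5686 eV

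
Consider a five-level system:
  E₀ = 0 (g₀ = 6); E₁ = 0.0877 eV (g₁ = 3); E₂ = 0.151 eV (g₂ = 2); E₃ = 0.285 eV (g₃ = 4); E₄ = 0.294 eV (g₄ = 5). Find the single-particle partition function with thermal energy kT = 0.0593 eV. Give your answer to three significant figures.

Eᵢ/kT = 0, 1.4789, 2.5464, 4.8061, 4.9578.
Z = Σ gᵢe^(−Eᵢ/kT) = 6·e^(−0) + 3·e^(−1.4789) + 2·e^(−2.5464) + 4·e^(−4.8061) + 5·e^(−4.9578) = 6.0000 + 0.68366 + 0.15673 + 0.032719 + 0.035142 = 6.9083.

Z = 6.91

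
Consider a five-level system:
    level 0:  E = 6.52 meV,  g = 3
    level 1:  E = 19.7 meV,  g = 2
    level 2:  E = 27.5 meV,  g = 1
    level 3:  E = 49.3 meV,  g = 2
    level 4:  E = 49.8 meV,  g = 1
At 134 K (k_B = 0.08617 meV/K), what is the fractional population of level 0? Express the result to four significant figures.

k_BT = 0.08617 × 134 K = 11.5468 meV.
Eᵢ/kT = 0.564659, 1.70610, 2.38161, 4.26958, 4.31288.
Z = Σ gᵢe^(−Eᵢ/kT) = 3·e^(−0.564659) + 2·e^(−1.70610) + 1·e^(−2.38161) + 2·e^(−4.26958) + 1·e^(−4.31288) = 1.70566 + 0.363145 + 0.0924017 + 0.0279753 + 0.0133949 = 2.20258.
P₀ = g₀ e^(−E₀/kT) / Z = 1.70566/2.20258 = 0.7744.

0.7744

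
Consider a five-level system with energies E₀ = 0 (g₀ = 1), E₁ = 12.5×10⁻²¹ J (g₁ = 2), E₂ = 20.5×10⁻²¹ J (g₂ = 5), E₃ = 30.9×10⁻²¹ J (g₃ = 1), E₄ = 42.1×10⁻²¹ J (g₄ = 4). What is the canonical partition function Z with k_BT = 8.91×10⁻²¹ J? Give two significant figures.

Z = 2.1

Eᵢ/kT = 0, 1.403, 2.301, 3.468, 4.725.
Z = Σ gᵢe^(−Eᵢ/kT) = 1·e^(−0) + 2·e^(−1.403) + 5·e^(−2.301) + 1·e^(−3.468) + 4·e^(−4.725) = 1.000 + 0.4917 + 0.5008 + 0.03118 + 0.03548 = 2.059.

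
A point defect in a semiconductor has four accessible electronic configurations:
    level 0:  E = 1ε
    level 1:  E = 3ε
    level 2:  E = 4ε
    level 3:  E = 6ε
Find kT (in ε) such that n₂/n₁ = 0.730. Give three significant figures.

n₂/n₁ = exp[−(E₂−E₁)/kT] = 0.730.
⇒ (E₂−E₁)/kT = ln(1/0.730) = ln(1.3699) = 0.31474.
kT = 1ε / 0.31474 = 3.18 ε.

3.18 ε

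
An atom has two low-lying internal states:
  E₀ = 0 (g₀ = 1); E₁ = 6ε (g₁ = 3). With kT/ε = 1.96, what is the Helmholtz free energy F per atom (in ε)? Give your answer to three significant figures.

Eᵢ/kT = 0, 3.0612.
Z = Σ gᵢe^(−Eᵢ/kT) = 1·e^(−0) + 3·e^(−3.0612) = 1.0000 + 0.14049 = 1.1405.
F = −kT ln Z = −1.96 × ln(1.1405) = −1.96 × 0.13147 = -0.258 ε.

-0.258 ε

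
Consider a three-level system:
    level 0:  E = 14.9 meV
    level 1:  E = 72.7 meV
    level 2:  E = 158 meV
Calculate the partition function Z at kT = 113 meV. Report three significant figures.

Z = 1.65

Eᵢ/kT = 0.13186, 0.64336, 1.3982.
Z = Σ e^(−Eᵢ/kT) = e^(−0.13186) + e^(−0.64336) + e^(−1.3982) = 0.87646 + 0.52552 + 0.24704 = 1.6490.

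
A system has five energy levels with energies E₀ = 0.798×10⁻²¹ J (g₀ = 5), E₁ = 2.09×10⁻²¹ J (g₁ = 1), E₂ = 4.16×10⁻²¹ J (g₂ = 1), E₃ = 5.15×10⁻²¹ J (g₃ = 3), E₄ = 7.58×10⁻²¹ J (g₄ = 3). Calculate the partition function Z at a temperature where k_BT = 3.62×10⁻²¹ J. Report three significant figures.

Eᵢ/kT = 0.22044, 0.57735, 1.1492, 1.4227, 2.0939.
Z = Σ gᵢe^(−Eᵢ/kT) = 5·e^(−0.22044) + 1·e^(−0.57735) + 1·e^(−1.1492) + 3·e^(−1.4227) + 3·e^(−2.0939) = 4.0108 + 0.56138 + 0.31689 + 0.72319 + 0.36962 = 5.9819.

Z = 5.98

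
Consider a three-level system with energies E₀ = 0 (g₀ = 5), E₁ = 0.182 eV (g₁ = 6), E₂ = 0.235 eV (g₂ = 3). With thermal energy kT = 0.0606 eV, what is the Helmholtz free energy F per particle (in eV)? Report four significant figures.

Eᵢ/kT = 0, 3.00330, 3.87789.
Z = Σ gᵢe^(−Eᵢ/kT) = 5·e^(−0) + 6·e^(−3.00330) + 3·e^(−3.87789) = 5.00000 + 0.297738 + 0.0620833 = 5.35982.
F = −kT ln Z = −0.0606 × ln(5.35982) = −0.0606 × 1.67893 = -0.1017 eV.

-0.1017 eV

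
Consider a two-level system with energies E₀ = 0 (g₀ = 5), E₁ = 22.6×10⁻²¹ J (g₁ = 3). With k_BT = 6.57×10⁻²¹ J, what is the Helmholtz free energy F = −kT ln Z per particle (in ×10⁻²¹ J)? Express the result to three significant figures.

-10.7 ×10⁻²¹ J

Eᵢ/kT = 0, 3.4399.
Z = Σ gᵢe^(−Eᵢ/kT) = 5·e^(−0) + 3·e^(−3.4399) = 5.0000 + 0.096204 = 5.0962.
F = −kT ln Z = −6.57 × ln(5.0962) = −6.57 × 1.6285 = -10.7 ×10⁻²¹ J.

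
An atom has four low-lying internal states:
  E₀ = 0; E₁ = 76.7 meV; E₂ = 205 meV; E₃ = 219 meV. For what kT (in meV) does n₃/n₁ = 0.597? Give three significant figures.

n₃/n₁ = exp[−(E₃−E₁)/kT] = 0.597.
⇒ (E₃−E₁)/kT = ln(1/0.597) = ln(1.6750) = 0.51581.
kT = 142.3 meV / 0.51581 = 276 meV.

276 meV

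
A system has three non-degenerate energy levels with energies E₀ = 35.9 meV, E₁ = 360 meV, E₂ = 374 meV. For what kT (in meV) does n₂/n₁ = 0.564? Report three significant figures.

24.4 meV

n₂/n₁ = exp[−(E₂−E₁)/kT] = 0.564.
⇒ (E₂−E₁)/kT = ln(1/0.564) = ln(1.7730) = 0.57267.
kT = 14 meV / 0.57267 = 24.4 meV.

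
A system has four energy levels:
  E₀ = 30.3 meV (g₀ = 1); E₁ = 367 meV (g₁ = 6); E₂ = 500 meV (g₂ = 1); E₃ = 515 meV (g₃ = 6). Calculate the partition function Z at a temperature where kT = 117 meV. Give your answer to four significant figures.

Z = 1.120

Eᵢ/kT = 0.258974, 3.13675, 4.27350, 4.40171.
Z = Σ gᵢe^(−Eᵢ/kT) = 1·e^(−0.258974) + 6·e^(−3.13675) + 1·e^(−4.27350) + 6·e^(−4.40171) = 0.771843 + 0.260542 + 0.0139329 + 0.0735382 = 1.11986.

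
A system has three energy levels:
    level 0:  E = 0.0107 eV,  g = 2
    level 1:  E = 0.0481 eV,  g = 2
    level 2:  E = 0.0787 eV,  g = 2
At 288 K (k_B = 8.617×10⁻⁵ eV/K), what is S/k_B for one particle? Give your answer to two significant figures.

k_BT = 8.617×10⁻⁵ × 288 K = 0.02482 eV.
Eᵢ/kT = 0.4311, 1.938, 3.171.
Z = Σ gᵢe^(−Eᵢ/kT) = 2·e^(−0.4311) + 2·e^(−1.938) + 2·e^(−3.171) = 1.300 + 0.2880 + 0.08392 = 1.672.
⟨E⟩ = Σ EᵢPᵢ = 0.02055 eV.
S/k_B = ln Z + ⟨E⟩/kT = ln(1.672) + 0.02055/0.02482 = 0.5140 + 0.8280 = 1.3.

1.3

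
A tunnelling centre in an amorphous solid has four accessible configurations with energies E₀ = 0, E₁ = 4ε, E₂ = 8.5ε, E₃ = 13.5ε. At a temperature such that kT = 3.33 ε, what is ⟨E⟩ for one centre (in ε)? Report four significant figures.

1.504 ε

Eᵢ/kT = 0, 1.20120, 2.55255, 4.05405.
Z = Σ e^(−Eᵢ/kT) = e^(−0) + e^(−1.20120) + e^(−2.55255) + e^(−4.05405) = 1.00000 + 0.300833 + 0.0778828 + 0.0173520 = 1.39607.
⟨E⟩ = Σ Eᵢ e^(−Eᵢ/kT) / Z = (0·1.00000 + 4·0.300833 + 8.5·0.0778828 + 13.5·0.0173520) / 1.39607 = 1.504 ε.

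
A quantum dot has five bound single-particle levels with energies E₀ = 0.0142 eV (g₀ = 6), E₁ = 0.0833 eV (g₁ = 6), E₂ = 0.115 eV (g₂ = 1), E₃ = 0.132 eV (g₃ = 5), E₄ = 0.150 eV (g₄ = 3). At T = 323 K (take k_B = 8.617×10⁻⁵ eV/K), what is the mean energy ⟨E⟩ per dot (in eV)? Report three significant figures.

0.0216 eV

k_BT = 8.617×10⁻⁵ × 323 K = 0.027833 eV.
Eᵢ/kT = 0.51019, 2.9929, 4.1318, 4.7426, 5.3893.
Z = Σ gᵢe^(−Eᵢ/kT) = 6·e^(−0.51019) + 6·e^(−2.9929) + 1·e^(−4.1318) + 5·e^(−4.7426) + 3·e^(−5.3893) = 3.6023 + 0.30085 + 0.016054 + 0.043580 + 0.013696 = 3.9765.
⟨E⟩ = Σ Eᵢ gᵢe^(−Eᵢ/kT) / Z = (0.0142·3.6023 + 0.0833·0.30085 + 0.115·0.016054 + 0.132·0.043580 + 0.150·0.013696) / 3.9765 = 0.0216 eV.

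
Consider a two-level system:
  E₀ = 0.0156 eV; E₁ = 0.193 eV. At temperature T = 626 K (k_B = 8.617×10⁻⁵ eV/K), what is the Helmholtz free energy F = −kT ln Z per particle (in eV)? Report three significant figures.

0.0136 eV

k_BT = 8.617×10⁻⁵ × 626 K = 0.053942 eV.
Eᵢ/kT = 0.28920, 3.5779.
Z = Σ e^(−Eᵢ/kT) = e^(−0.28920) + e^(−3.5779) = 0.74886 + 0.027934 = 0.77679.
F = −kT ln Z = −0.053942 × ln(0.77679) = −0.053942 × -0.25259 = 0.0136 eV.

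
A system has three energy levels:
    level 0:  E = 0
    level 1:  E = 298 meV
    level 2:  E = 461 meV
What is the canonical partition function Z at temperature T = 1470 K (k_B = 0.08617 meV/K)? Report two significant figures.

Z = 1.1

k_BT = 0.08617 × 1470 K = 126.7 meV.
Eᵢ/kT = 0, 2.352, 3.639.
Z = Σ e^(−Eᵢ/kT) = e^(−0) + e^(−2.352) + e^(−3.639) = 1.000 + 0.09518 + 0.02628 = 1.121.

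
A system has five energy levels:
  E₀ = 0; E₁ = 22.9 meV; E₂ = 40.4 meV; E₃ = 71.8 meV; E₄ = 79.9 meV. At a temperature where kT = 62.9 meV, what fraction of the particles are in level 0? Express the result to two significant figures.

0.35

Eᵢ/kT = 0, 0.3641, 0.6423, 1.141, 1.270.
Z = Σ e^(−Eᵢ/kT) = e^(−0) + e^(−0.3641) + e^(−0.6423) + e^(−1.141) + e^(−1.270) = 1.000 + 0.6948 + 0.5261 + 0.3195 + 0.2808 = 2.821.
P₀ = e^(−E₀/kT) / Z = 1.000/2.821 = 0.35.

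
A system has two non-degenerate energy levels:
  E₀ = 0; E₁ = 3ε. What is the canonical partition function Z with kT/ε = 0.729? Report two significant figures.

Eᵢ/kT = 0, 4.115.
Z = Σ e^(−Eᵢ/kT) = e^(−0) + e^(−4.115) = 1.000 + 0.01633 = 1.016.

Z = 1.0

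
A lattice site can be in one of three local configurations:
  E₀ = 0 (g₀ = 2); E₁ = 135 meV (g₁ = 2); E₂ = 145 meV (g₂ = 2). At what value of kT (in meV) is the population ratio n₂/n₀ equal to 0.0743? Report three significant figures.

55.8 meV

n₂/n₀ = (g₂/g₀) exp[−(E₂−E₀)/kT] = 0.0743.
⇒ (E₂−E₀)/kT = ln((2/2)/0.0743) = ln(13.459) = 2.5996.
kT = 145 meV / 2.5996 = 55.8 meV.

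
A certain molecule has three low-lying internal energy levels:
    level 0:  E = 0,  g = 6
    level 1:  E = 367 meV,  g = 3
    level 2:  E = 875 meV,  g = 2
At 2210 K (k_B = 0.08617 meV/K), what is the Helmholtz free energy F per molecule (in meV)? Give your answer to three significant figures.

-355 meV

k_BT = 0.08617 × 2210 K = 190.44 meV.
Eᵢ/kT = 0, 1.9271, 4.5946.
Z = Σ gᵢe^(−Eᵢ/kT) = 6·e^(−0) + 3·e^(−1.9271) + 2·e^(−4.5946) = 6.0000 + 0.43671 + 0.020213 = 6.4569.
F = −kT ln Z = −190.44 × ln(6.4569) = −190.44 × 1.8651 = -355 meV.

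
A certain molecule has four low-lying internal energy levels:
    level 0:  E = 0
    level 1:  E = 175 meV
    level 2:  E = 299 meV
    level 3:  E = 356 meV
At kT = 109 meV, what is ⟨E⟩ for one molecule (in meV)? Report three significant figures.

Eᵢ/kT = 0, 1.6055, 2.7431, 3.2661.
Z = Σ e^(−Eᵢ/kT) = e^(−0) + e^(−1.6055) + e^(−2.7431) + e^(−3.2661) = 1.0000 + 0.20079 + 0.064370 + 0.038155 = 1.3033.
⟨E⟩ = Σ Eᵢ e^(−Eᵢ/kT) / Z = (0·1.0000 + 175·0.20079 + 299·0.064370 + 356·0.038155) / 1.3033 = 52.2 meV.

52.2 meV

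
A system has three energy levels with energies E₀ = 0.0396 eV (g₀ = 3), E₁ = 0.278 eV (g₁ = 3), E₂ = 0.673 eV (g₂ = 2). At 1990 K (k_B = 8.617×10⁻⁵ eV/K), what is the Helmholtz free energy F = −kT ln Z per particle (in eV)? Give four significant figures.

-0.1892 eV

k_BT = 8.617×10⁻⁵ × 1990 K = 0.171478 eV.
Eᵢ/kT = 0.230933, 1.62120, 3.92470.
Z = Σ gᵢe^(−Eᵢ/kT) = 3·e^(−0.230933) + 3·e^(−1.62120) + 2·e^(−3.92470) = 2.38138 + 0.592984 + 0.0394961 = 3.01386.
F = −kT ln Z = −0.171478 × ln(3.01386) = −0.171478 × 1.10322 = -0.1892 eV.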